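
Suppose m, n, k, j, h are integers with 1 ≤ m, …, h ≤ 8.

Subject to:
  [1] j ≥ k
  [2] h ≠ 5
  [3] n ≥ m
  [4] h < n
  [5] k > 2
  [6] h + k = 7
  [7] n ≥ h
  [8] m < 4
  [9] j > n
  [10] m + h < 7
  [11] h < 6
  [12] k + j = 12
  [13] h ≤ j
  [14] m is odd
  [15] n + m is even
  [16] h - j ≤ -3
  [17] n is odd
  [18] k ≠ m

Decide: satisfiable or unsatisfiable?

Satisfiable

Setting (m, n, k, j, h) = (1, 5, 4, 8, 3) satisfies everything: constraint 6: h + k = 7; constraint 10: m + h = 4; constraint 12: k + j = 12, and the others follow.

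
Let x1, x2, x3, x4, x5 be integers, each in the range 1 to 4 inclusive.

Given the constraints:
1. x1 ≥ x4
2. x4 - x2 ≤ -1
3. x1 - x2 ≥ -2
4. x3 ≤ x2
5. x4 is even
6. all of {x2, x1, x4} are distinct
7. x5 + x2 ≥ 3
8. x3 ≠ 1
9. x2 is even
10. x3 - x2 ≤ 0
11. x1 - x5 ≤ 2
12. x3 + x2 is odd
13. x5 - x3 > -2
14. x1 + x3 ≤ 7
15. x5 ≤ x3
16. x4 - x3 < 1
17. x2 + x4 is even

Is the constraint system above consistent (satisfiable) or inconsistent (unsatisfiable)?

Take x1 = 3, x2 = 4, x3 = 3, x4 = 2, x5 = 2. Then constraint 2: x4 - x2 = -2; constraint 3: x1 - x2 = -1; constraint 7: x5 + x2 = 6, and every other listed constraint is also met.

Satisfiable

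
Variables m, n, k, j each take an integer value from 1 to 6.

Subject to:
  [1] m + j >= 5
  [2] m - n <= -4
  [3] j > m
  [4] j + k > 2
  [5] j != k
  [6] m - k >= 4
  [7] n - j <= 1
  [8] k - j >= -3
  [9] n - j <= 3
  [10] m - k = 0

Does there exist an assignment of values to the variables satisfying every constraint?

Unsatisfiable

Constraints 2, 6, 8, and 9 give m − k ≥ 4, k − j ≥ -3, j − n ≥ -3, n − m ≥ 4.
Adding all 4 inequalities: the left sides telescope to 0, and the right sides sum to 4 + (-3) + (-3) + 4 = 2. So 0 ≥ 2, which is false.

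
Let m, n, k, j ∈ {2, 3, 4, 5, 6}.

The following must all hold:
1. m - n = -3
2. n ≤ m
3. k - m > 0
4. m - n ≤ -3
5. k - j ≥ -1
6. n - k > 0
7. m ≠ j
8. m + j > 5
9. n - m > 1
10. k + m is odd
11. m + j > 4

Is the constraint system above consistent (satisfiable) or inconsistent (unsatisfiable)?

Constraints 2, 3, and 6 give k < n, n ≤ m, m < k. Chaining: k < n ≤ m < k, which forces k < k — impossible.

Unsatisfiable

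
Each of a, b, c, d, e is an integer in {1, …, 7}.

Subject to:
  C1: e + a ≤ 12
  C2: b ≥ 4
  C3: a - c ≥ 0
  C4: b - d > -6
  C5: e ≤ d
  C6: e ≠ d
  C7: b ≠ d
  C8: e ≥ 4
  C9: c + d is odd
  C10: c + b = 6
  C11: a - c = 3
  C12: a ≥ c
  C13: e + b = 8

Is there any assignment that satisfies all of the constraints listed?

Try a = 5, b = 4, c = 2, d = 7, e = 4.
Check constraint 1: e + a = 9; constraint 3: a - c = 3. The remaining constraints are straightforward to verify.

Satisfiable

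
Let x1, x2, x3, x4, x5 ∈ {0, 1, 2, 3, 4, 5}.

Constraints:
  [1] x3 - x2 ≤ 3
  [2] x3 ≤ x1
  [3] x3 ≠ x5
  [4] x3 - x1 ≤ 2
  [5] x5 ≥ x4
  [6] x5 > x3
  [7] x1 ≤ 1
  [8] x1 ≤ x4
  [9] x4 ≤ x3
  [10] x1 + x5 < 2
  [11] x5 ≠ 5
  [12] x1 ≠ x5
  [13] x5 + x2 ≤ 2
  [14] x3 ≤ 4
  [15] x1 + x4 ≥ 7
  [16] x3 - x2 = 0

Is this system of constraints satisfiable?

Unsatisfiable

From constraint 7: x1 ≤ 1. From constraints 9 and 14: x4 ≤ x3 ≤ 4. Hence x1 + x4 ≤ 5. But constraint 15 requires x1 + x4 ≥ 7, and 7 > 5. Contradiction.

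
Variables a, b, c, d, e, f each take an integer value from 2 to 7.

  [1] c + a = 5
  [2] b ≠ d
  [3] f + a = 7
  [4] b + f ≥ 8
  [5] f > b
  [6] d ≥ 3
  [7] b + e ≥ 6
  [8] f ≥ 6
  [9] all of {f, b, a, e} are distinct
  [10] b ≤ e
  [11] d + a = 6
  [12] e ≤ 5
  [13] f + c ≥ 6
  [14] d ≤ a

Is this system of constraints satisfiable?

From constraint 8: f ≥ 6. From constraints 6 and 14: a ≥ d ≥ 3. Hence f + a ≥ 9. But constraint 3 requires f + a = 7, and 7 < 9. Contradiction.

Unsatisfiable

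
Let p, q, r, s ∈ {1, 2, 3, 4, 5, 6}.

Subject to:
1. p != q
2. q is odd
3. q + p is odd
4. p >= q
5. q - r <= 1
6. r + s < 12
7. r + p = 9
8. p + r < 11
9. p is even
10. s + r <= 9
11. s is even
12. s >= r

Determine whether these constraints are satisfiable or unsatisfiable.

Satisfiable

One satisfying assignment is p = 6, q = 1, r = 3, s = 6.
For the less obvious constraints — constraint 5: q - r = -2; constraint 6: r + s = 9; constraint 7: r + p = 9 — and the others hold by inspection.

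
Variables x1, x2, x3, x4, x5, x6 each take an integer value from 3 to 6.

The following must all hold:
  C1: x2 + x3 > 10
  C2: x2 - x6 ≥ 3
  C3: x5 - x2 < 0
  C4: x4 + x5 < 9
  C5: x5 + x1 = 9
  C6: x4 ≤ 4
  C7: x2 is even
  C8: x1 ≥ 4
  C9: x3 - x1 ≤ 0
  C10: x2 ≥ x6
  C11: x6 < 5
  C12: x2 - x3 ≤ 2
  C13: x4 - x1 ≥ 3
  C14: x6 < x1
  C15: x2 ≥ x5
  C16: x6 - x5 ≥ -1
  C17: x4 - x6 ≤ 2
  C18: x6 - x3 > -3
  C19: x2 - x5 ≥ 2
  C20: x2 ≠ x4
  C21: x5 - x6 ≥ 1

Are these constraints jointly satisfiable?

Constraints 9, 12, 13, 17, 19, and 21 give x1 − x3 ≥ 0, x3 − x2 ≥ -2, x2 − x5 ≥ 2, x5 − x6 ≥ 1, x6 − x4 ≥ -2, x4 − x1 ≥ 3.
Adding all 6 inequalities: the left sides telescope to 0, and the right sides sum to 0 + (-2) + 2 + 1 + (-2) + 3 = 2. So 0 ≥ 2, which is false.

Unsatisfiable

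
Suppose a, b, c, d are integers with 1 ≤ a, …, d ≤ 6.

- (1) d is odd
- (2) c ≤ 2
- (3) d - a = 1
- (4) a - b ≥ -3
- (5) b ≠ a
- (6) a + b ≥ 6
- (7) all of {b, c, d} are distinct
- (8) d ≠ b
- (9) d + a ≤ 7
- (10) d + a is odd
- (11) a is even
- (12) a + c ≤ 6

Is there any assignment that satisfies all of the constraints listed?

The assignment a = 2, b = 5, c = 2, d = 3 works:
  constraint 3 holds since d - a = 1.
  constraint 4 holds since a - b = -3.
  constraint 6 holds since a + b = 7.
The rest check out directly.

Satisfiable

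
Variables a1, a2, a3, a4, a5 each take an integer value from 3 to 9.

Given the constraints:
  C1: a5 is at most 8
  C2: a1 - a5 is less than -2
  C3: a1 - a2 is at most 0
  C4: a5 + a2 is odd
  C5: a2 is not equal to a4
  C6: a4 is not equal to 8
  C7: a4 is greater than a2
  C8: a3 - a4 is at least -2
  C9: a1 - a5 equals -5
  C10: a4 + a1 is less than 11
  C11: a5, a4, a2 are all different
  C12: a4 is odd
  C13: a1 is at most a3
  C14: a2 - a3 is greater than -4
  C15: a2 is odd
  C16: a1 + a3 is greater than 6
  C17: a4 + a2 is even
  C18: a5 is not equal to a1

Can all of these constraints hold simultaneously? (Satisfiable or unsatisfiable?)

Setting (a1, a2, a3, a4, a5) = (3, 3, 6, 7, 8) satisfies everything: constraint 2: a1 - a5 = -5; constraint 3: a1 - a2 = 0, and the others follow.

Satisfiable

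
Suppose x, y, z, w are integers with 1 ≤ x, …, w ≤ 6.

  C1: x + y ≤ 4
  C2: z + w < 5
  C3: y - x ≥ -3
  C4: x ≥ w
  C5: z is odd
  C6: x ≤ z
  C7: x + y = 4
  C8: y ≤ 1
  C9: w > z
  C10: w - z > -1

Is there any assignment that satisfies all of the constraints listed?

Constraints 4, 6, and 9 give z < w, w ≤ x, x ≤ z. Chaining: z < w ≤ x ≤ z, which forces z < z — impossible.

Unsatisfiable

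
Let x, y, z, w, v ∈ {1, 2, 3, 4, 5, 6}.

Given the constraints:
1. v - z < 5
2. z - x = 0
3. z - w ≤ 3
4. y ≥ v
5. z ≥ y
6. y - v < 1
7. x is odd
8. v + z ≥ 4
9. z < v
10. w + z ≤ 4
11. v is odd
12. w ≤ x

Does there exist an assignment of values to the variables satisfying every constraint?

Constraints 4, 5, and 9 give v ≤ y, y ≤ z, z < v. Chaining: v ≤ y ≤ z < v, which forces v < v — impossible.

Unsatisfiable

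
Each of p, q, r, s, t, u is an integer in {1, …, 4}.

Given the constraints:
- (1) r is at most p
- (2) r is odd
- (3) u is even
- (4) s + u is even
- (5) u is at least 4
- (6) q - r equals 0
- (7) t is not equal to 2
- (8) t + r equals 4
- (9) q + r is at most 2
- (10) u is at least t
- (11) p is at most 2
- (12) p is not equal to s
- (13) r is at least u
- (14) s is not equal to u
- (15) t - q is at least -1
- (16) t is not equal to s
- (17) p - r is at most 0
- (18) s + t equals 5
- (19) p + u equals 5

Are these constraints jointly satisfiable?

Unsatisfiable

From constraints 5 and 13: r ≥ u and u ≥ 4, so r ≥ 4. From constraints 1 and 11: r ≤ p and p ≤ 2, so r ≤ 2. But 2 < 4, so no value of r works.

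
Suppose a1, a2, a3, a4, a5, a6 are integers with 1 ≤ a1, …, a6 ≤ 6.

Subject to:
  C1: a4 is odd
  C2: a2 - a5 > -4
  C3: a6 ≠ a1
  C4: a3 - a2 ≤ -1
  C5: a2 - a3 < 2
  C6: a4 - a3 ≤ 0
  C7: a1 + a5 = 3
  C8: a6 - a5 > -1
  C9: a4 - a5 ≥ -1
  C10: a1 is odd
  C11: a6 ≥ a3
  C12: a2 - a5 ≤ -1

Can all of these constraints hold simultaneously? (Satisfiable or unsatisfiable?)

Unsatisfiable

Constraints 4, 6, 9, and 12 give a2 − a3 ≥ 1, a3 − a4 ≥ 0, a4 − a5 ≥ -1, a5 − a2 ≥ 1.
Adding all 4 inequalities: the left sides telescope to 0, and the right sides sum to 1 + 0 + (-1) + 1 = 1. So 0 ≥ 1, which is false.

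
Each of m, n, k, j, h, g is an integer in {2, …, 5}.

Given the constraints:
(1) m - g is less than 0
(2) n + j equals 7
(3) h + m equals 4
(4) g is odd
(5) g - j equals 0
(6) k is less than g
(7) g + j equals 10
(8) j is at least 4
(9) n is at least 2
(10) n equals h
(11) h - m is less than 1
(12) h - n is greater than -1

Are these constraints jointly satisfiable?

The assignment m = 2, n = 2, k = 4, j = 5, h = 2, g = 5 works:
  constraint 1 holds since m - g = -3.
  constraint 2 holds since n + j = 7.
The rest check out directly.

Satisfiable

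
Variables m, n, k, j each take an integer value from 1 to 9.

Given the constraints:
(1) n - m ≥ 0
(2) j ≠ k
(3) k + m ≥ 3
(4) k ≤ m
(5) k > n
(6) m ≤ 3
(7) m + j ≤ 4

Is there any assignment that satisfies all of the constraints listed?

Constraints 1, 4, and 5 give k ≤ m, m ≤ n, n < k. Chaining: k ≤ m ≤ n < k, which forces k < k — impossible.

Unsatisfiable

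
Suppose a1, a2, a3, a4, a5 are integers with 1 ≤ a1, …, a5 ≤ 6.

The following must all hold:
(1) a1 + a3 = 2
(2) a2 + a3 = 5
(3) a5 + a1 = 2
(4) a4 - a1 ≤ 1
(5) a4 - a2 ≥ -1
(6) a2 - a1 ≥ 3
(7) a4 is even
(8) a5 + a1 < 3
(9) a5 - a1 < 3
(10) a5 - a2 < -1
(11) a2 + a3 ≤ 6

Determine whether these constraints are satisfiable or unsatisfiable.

Unsatisfiable

Constraints 4, 5, and 6 give a4 − a2 ≥ -1, a2 − a1 ≥ 3, a1 − a4 ≥ -1.
Adding all 3 inequalities: the left sides telescope to 0, and the right sides sum to (-1) + 3 + (-1) = 1. So 0 ≥ 1, which is false.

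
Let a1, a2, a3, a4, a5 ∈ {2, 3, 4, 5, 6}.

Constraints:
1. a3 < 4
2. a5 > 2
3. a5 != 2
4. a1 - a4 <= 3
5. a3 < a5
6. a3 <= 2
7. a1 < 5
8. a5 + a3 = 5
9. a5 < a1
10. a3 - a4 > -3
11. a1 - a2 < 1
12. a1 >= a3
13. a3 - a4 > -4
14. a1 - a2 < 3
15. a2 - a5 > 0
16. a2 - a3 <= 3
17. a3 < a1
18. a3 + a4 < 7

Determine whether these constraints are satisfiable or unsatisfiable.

Satisfiable

Setting (a1, a2, a3, a4, a5) = (4, 4, 2, 4, 3) satisfies everything: constraint 4: a1 - a4 = 0; constraint 8: a5 + a3 = 5, and the others follow.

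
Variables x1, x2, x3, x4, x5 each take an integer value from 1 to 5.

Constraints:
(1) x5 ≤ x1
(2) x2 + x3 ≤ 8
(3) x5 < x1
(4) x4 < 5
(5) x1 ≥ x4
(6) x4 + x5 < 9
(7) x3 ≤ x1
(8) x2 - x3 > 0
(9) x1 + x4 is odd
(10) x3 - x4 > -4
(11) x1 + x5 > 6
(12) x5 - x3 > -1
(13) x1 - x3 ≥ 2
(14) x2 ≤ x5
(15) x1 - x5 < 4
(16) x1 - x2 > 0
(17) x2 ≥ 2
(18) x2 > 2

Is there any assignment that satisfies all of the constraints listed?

Try x1 = 5, x2 = 3, x3 = 2, x4 = 4, x5 = 4.
Check constraint 2: x2 + x3 = 5; constraint 6: x4 + x5 = 8; constraint 8: x2 - x3 = 1. The remaining constraints are straightforward to verify.

Satisfiable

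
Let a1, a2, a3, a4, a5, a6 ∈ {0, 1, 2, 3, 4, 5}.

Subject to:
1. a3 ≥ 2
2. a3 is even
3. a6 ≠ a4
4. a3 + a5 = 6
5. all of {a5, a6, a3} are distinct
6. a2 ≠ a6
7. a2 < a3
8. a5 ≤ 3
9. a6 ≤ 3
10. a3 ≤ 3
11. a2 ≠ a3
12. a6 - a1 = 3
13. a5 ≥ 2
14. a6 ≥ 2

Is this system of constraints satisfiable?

Unsatisfiable

Constraints 1, 8, 9, 10, 13, and 14 confine each of a5, a6, a3 to the 2 values {2, 3}.
Constraint 5 requires all 3 of them to be distinct, but only 2 values are available — impossible by the pigeonhole principle.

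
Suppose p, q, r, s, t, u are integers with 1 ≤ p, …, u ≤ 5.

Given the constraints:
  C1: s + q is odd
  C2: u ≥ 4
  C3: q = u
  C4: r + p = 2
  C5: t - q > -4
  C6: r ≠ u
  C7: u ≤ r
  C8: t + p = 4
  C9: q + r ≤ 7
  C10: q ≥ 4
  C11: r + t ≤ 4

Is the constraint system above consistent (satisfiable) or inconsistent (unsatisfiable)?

Unsatisfiable

From constraint 10: q ≥ 4. From constraints 2 and 7: r ≥ u ≥ 4. Hence q + r ≥ 8. But constraint 9 requires q + r ≤ 7, and 7 < 8. Contradiction.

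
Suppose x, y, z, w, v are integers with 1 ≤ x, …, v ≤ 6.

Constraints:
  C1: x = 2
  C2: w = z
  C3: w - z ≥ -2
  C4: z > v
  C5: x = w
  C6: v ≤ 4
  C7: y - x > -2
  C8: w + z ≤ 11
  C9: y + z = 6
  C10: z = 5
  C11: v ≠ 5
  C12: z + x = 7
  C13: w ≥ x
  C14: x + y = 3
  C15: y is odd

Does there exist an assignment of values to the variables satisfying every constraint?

Constraint 1 fixes x = 2 and constraint 10 fixes z = 5. Constraints 2 and 5 give x = w = z, so x = z. But 2 ≠ 5 — contradiction.

Unsatisfiable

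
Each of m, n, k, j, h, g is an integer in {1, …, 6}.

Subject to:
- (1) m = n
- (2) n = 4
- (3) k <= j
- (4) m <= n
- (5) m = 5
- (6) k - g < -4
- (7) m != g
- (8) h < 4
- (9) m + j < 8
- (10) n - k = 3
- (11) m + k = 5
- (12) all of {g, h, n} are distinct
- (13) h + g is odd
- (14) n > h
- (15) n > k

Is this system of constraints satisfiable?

Unsatisfiable

Constraint 5 fixes m = 5 and constraint 2 fixes n = 4, but constraint 1 requires m = n. Since 5 ≠ 4, contradiction.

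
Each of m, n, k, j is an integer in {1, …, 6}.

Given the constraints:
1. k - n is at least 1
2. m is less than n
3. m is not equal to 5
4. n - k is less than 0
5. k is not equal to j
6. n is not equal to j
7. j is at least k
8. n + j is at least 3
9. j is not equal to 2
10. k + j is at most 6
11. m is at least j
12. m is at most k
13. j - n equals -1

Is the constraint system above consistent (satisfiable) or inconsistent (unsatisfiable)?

Unsatisfiable

Constraints 2, 4, 7, and 11 give k ≤ j, j ≤ m, m < n, n < k. Chaining: k ≤ j ≤ m < n < k, which forces k < k — impossible.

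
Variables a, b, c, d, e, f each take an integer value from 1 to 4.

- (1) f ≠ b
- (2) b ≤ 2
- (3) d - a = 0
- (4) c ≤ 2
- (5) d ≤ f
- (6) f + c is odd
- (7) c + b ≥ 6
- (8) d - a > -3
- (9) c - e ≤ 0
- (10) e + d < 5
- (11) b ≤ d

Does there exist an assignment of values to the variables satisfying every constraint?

From constraint 4: c ≤ 2. From constraint 2: b ≤ 2. Hence c + b ≤ 4. But constraint 7 requires c + b ≥ 6, and 6 > 4. Contradiction.

Unsatisfiable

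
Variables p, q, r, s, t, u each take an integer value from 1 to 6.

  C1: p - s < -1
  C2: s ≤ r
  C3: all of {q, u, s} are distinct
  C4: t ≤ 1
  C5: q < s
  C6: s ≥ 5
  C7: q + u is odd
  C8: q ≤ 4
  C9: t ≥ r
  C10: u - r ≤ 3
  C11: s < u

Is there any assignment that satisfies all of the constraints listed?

From constraints 2 and 6: r ≥ s and s ≥ 5, so r ≥ 5. From constraints 4 and 9: r ≤ t and t ≤ 1, so r ≤ 1. But 1 < 5, so no value of r works.

Unsatisfiable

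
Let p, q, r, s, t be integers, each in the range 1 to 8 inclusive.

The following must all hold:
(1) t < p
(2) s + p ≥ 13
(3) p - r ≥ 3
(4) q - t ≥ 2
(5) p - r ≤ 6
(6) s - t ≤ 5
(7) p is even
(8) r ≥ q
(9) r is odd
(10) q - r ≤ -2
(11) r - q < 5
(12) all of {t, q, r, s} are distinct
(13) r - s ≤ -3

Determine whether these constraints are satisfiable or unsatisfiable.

Constraints 4, 6, 10, and 13 give t − s ≥ -5, s − r ≥ 3, r − q ≥ 2, q − t ≥ 2.
Adding all 4 inequalities: the left sides telescope to 0, and the right sides sum to (-5) + 3 + 2 + 2 = 2. So 0 ≥ 2, which is false.

Unsatisfiable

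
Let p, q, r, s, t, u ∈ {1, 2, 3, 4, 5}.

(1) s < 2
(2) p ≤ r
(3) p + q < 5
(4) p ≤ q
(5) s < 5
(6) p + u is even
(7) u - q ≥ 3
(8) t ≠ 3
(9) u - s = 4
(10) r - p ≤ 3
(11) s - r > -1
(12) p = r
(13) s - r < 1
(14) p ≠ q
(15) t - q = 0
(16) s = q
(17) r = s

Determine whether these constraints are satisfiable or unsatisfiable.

From constraints 12, 16, and 17, p = r = s = q, so p = q. But constraint 14 says p ≠ q. Contradiction.

Unsatisfiable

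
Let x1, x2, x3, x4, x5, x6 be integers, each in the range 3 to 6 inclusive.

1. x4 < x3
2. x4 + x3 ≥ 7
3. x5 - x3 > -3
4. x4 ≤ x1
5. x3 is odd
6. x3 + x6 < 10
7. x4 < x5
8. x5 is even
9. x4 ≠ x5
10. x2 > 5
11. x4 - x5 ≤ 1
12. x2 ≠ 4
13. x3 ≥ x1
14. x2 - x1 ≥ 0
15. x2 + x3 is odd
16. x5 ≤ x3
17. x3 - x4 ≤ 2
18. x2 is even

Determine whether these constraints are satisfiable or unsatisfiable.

Take x1 = 3, x2 = 6, x3 = 5, x4 = 3, x5 = 4, x6 = 4. Then constraint 2: x4 + x3 = 8; constraint 3: x5 - x3 = -1; constraint 6: x3 + x6 = 9, and every other listed constraint is also met.

Satisfiable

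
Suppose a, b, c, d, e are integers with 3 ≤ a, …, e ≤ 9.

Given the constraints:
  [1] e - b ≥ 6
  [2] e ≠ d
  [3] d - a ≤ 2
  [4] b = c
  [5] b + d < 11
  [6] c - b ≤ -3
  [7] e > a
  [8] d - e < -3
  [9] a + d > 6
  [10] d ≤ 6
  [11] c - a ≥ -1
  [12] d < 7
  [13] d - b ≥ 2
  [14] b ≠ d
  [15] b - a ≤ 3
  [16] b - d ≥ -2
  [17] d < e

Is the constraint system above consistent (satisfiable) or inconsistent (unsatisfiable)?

Unsatisfiable

Constraints 3, 6, 11, and 13 give b − c ≥ 3, c − a ≥ -1, a − d ≥ -2, d − b ≥ 2.
Adding all 4 inequalities: the left sides telescope to 0, and the right sides sum to 3 + (-1) + (-2) + 2 = 2. So 0 ≥ 2, which is false.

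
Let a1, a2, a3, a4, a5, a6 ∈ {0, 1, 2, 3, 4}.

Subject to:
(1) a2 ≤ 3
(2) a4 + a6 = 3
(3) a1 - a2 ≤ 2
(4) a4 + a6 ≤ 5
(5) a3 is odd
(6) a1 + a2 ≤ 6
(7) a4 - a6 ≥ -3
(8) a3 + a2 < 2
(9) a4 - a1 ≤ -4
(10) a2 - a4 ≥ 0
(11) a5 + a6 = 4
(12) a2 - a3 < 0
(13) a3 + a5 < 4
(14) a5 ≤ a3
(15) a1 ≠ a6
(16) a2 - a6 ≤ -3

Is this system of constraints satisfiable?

Unsatisfiable

Constraints 3, 7, 9, and 16 give a4 − a6 ≥ -3, a6 − a2 ≥ 3, a2 − a1 ≥ -2, a1 − a4 ≥ 4.
Adding all 4 inequalities: the left sides telescope to 0, and the right sides sum to (-3) + 3 + (-2) + 4 = 2. So 0 ≥ 2, which is false.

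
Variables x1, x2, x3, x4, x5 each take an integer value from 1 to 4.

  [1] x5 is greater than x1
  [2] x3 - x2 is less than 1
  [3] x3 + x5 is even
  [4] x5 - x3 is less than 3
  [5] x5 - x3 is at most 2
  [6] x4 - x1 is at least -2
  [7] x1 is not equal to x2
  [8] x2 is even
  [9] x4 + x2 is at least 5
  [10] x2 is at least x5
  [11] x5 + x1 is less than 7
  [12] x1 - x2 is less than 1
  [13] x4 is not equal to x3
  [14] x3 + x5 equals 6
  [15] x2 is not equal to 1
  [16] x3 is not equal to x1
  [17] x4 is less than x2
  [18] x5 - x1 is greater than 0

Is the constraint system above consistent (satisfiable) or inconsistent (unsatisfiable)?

Take x1 = 2, x2 = 4, x3 = 3, x4 = 1, x5 = 3. Then constraint 2: x3 - x2 = -1; constraint 4: x5 - x3 = 0, and every other listed constraint is also met.

Satisfiable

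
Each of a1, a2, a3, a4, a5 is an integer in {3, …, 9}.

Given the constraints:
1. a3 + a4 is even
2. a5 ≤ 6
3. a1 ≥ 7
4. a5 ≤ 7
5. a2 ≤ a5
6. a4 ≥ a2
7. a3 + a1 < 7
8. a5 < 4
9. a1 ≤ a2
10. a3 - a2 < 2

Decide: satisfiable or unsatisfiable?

Unsatisfiable

From constraints 3 and 9: a2 ≥ a1 and a1 ≥ 7, so a2 ≥ 7. From constraints 2 and 5: a2 ≤ a5 and a5 ≤ 6, so a2 ≤ 6. But 6 < 7, so no value of a2 works.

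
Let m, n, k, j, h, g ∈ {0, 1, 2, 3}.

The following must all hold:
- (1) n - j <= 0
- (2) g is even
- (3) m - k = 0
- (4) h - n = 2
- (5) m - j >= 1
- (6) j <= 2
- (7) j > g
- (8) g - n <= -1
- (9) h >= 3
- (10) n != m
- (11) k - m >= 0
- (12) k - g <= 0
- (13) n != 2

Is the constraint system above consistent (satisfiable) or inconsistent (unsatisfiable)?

Constraints 1, 5, 8, 11, and 12 give m − j ≥ 1, j − n ≥ 0, n − g ≥ 1, g − k ≥ 0, k − m ≥ 0.
Adding all 5 inequalities: the left sides telescope to 0, and the right sides sum to 1 + 0 + 1 + 0 + 0 = 2. So 0 ≥ 2, which is false.

Unsatisfiable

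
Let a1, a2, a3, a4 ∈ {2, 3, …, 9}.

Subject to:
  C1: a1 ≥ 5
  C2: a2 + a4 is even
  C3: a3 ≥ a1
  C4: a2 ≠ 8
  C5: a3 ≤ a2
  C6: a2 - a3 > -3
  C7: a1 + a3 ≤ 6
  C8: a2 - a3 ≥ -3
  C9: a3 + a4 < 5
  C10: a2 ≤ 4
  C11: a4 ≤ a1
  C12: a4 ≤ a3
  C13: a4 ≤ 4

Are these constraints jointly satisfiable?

From constraints 1 and 3: a3 ≥ a1 and a1 ≥ 5, so a3 ≥ 5. From constraints 5 and 10: a3 ≤ a2 and a2 ≤ 4, so a3 ≤ 4. But 4 < 5, so no value of a3 works.

Unsatisfiable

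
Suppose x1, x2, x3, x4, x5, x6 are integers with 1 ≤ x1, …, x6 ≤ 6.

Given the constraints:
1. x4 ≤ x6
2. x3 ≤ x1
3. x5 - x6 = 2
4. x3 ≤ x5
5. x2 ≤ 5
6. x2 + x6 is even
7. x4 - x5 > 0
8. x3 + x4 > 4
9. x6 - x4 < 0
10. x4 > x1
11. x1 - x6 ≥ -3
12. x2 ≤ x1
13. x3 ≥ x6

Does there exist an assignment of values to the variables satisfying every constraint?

Unsatisfiable

Constraints 1, 4, 7, and 13 give x4 ≤ x6, x6 ≤ x3, x3 ≤ x5, x5 < x4. Chaining: x4 ≤ x6 ≤ x3 ≤ x5 < x4, which forces x4 < x4 — impossible.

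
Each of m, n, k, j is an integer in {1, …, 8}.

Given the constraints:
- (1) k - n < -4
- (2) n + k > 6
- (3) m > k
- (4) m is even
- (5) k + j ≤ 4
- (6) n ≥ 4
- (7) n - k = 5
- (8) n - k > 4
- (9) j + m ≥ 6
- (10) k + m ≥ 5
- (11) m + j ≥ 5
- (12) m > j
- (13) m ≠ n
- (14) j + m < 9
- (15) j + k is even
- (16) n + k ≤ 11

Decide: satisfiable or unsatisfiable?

Satisfiable

Setting (m, n, k, j) = (4, 7, 2, 2) satisfies everything: constraint 1: k - n = -5; constraint 2: n + k = 9, and the others follow.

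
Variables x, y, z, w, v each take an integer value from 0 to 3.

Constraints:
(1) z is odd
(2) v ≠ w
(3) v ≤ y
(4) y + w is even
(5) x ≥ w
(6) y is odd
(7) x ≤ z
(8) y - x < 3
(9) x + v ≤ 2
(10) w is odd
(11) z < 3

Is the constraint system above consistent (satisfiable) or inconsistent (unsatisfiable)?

Try x = 1, y = 1, z = 1, w = 1, v = 0.
Check constraint 8: y - x = 0; constraint 9: x + v = 1. The remaining constraints are straightforward to verify.

Satisfiable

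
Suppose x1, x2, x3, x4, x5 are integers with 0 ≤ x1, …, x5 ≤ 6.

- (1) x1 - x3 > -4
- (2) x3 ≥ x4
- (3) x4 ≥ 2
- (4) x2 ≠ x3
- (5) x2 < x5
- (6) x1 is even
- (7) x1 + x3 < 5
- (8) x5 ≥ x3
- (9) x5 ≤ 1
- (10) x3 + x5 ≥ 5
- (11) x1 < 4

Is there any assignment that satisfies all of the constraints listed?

Unsatisfiable

From constraints 2 and 3: x3 ≥ x4 and x4 ≥ 2, so x3 ≥ 2. From constraints 8 and 9: x3 ≤ x5 and x5 ≤ 1, so x3 ≤ 1. But 1 < 2, so no value of x3 works.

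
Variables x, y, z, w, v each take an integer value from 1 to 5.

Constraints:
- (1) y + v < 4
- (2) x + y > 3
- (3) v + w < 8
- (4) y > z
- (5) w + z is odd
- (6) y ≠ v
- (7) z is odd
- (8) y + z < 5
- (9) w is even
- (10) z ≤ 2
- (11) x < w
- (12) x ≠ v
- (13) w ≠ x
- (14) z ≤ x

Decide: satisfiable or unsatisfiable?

One satisfying assignment is x = 3, y = 2, z = 1, w = 4, v = 1.
For the less obvious constraints — constraint 1: y + v = 3; constraint 2: x + y = 5 — and the others hold by inspection.

Satisfiable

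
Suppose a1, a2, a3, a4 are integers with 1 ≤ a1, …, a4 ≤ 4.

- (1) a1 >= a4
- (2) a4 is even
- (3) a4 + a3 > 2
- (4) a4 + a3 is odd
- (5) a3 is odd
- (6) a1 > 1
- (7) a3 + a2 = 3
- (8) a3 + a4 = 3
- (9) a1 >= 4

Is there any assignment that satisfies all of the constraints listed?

Take a1 = 4, a2 = 2, a3 = 1, a4 = 2. Then constraint 3: a4 + a3 = 3; constraint 7: a3 + a2 = 3; constraint 8: a3 + a4 = 3, and every other listed constraint is also met.

Satisfiable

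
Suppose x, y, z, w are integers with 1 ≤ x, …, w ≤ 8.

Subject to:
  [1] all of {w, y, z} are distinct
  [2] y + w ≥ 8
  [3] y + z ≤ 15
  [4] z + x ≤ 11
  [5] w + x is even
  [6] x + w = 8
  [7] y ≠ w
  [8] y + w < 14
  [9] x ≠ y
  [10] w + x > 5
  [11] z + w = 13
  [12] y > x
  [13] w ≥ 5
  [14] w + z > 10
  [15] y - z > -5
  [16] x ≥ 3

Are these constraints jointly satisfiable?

The assignment x = 3, y = 6, z = 8, w = 5 works:
  constraint 2 holds since y + w = 11.
  constraint 3 holds since y + z = 14.
The rest check out directly.

Satisfiable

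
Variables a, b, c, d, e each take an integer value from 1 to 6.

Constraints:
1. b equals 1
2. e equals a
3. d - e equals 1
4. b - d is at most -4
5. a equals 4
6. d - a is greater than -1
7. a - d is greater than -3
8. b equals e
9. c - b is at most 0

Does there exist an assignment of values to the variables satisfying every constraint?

Constraint 1 fixes b = 1 and constraint 5 fixes a = 4. Constraints 2 and 8 give b = e = a, so b = a. But 1 ≠ 4 — contradiction.

Unsatisfiable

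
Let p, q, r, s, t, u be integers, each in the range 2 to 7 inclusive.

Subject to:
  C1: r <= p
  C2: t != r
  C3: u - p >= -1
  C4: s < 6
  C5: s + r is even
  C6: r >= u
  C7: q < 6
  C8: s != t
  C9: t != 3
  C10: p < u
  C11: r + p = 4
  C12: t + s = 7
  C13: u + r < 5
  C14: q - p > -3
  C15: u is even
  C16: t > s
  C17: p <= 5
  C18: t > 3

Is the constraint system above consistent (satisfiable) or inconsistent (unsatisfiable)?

Constraints 1, 6, and 10 give u ≤ r, r ≤ p, p < u. Chaining: u ≤ r ≤ p < u, which forces u < u — impossible.

Unsatisfiable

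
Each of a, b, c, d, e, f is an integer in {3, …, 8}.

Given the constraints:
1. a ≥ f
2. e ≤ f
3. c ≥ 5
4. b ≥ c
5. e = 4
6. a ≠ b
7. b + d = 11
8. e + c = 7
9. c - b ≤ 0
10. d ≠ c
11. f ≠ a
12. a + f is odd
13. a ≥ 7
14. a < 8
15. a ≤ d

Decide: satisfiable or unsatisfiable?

Unsatisfiable

From constraints 3 and 4: b ≥ c ≥ 5. From constraints 13 and 15: d ≥ a ≥ 7. Hence b + d ≥ 12. But constraint 7 requires b + d = 11, and 11 < 12. Contradiction.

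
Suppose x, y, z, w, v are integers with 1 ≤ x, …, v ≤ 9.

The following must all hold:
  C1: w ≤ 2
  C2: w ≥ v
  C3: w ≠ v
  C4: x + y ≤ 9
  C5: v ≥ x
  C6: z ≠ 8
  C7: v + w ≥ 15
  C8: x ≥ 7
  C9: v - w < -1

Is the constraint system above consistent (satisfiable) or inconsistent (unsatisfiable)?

From constraints 5 and 8: v ≥ x and x ≥ 7, so v ≥ 7. From constraints 1 and 2: v ≤ w and w ≤ 2, so v ≤ 2. But 2 < 7, so no value of v works.

Unsatisfiable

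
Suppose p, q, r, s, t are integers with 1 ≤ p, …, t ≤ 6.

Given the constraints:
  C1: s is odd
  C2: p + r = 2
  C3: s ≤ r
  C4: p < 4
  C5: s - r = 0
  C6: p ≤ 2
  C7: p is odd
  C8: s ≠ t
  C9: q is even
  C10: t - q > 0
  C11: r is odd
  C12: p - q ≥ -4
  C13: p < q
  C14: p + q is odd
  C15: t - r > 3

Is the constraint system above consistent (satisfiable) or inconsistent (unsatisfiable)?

The assignment p = 1, q = 2, r = 1, s = 1, t = 5 works:
  constraint 2 holds since p + r = 2.
  constraint 5 holds since s - r = 0.
The rest check out directly.

Satisfiable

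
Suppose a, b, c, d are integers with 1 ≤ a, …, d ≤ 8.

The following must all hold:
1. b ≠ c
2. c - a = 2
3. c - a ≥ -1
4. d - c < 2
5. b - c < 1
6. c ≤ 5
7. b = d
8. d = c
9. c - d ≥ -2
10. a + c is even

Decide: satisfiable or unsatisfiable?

From constraints 7 and 8, b = d = c, so b = c. But constraint 1 says b ≠ c. Contradiction.

Unsatisfiable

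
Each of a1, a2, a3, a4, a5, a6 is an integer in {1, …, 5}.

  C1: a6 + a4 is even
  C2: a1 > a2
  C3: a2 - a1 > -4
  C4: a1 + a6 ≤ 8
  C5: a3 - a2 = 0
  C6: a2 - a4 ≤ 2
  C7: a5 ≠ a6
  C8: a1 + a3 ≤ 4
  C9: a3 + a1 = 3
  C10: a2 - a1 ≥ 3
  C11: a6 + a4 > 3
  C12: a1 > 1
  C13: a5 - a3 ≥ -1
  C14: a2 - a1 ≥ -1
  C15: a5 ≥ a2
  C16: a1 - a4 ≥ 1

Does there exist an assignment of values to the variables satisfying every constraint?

Constraints 6, 10, and 16 give a2 − a1 ≥ 3, a1 − a4 ≥ 1, a4 − a2 ≥ -2.
Adding all 3 inequalities: the left sides telescope to 0, and the right sides sum to 3 + 1 + (-2) = 2. So 0 ≥ 2, which is false.

Unsatisfiable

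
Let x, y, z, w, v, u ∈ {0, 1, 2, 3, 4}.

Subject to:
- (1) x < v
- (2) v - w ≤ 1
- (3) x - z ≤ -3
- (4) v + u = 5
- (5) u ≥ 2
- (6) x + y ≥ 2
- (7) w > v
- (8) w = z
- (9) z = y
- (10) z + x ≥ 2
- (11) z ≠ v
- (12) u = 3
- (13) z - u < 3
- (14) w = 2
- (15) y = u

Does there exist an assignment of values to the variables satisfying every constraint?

Unsatisfiable

Constraint 14 fixes w = 2 and constraint 12 fixes u = 3. Constraints 8, 9, and 15 give w = z = y = u, so w = u. But 2 ≠ 3 — contradiction.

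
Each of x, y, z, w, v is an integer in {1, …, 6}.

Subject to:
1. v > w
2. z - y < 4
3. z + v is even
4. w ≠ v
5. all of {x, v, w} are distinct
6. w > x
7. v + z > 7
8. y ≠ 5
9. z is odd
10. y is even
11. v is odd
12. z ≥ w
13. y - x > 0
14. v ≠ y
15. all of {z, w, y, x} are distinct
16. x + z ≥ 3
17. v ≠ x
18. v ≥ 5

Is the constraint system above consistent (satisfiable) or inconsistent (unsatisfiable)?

Satisfiable

The assignment x = 1, y = 4, z = 5, w = 2, v = 5 works:
  constraint 2 holds since z - y = 1.
  constraint 7 holds since v + z = 10.
  constraint 13 holds since y - x = 3.
The rest check out directly.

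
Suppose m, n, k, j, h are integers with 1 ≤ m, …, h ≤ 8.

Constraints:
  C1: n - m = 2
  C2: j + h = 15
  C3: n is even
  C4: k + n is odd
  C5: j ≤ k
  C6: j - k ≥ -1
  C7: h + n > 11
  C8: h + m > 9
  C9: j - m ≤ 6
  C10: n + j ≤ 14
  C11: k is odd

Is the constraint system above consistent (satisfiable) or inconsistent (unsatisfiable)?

Satisfiable

One satisfying assignment is m = 2, n = 4, k = 7, j = 7, h = 8.
For the less obvious constraints — constraint 1: n - m = 2; constraint 2: j + h = 15 — and the others hold by inspection.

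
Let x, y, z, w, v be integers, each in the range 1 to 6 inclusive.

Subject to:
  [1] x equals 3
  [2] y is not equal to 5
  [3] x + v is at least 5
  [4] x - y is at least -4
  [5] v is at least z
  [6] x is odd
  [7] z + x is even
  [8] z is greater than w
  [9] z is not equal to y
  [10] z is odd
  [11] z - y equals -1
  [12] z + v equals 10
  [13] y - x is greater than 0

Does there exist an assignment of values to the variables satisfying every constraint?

The assignment x = 3, y = 6, z = 5, w = 3, v = 5 works:
  constraint 3 holds since x + v = 8.
  constraint 4 holds since x - y = -3.
  constraint 11 holds since z - y = -1.
The rest check out directly.

Satisfiable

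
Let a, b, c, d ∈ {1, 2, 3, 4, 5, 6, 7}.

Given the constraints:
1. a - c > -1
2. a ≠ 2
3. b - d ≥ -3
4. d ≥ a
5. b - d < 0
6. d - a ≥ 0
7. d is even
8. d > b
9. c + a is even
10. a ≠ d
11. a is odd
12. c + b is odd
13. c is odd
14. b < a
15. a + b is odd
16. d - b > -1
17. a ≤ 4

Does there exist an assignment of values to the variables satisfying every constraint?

Satisfiable

One satisfying assignment is a = 3, b = 2, c = 1, d = 4.
For the less obvious constraints — constraint 1: a - c = 2; constraint 3: b - d = -2; constraint 5: b - d = -2 — and the others hold by inspection.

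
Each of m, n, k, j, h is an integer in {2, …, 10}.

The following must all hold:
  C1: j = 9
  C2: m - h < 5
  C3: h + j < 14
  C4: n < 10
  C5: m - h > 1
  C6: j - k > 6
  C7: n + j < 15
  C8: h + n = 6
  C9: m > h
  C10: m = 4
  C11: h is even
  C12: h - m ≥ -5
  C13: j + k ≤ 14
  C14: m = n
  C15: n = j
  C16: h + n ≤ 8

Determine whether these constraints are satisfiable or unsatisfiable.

Constraint 10 fixes m = 4 and constraint 1 fixes j = 9. Constraints 14 and 15 give m = n = j, so m = j. But 4 ≠ 9 — contradiction.

Unsatisfiable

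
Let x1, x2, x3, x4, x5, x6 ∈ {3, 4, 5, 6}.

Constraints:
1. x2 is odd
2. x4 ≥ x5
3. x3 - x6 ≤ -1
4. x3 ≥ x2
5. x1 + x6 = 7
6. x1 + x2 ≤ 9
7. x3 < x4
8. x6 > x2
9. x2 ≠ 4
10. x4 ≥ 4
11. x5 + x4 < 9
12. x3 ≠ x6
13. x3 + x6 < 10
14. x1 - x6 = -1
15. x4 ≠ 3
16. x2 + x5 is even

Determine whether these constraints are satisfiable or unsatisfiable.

Satisfiable

Take x1 = 3, x2 = 3, x3 = 3, x4 = 5, x5 = 3, x6 = 4. Then constraint 3: x3 - x6 = -1; constraint 5: x1 + x6 = 7, and every other listed constraint is also met.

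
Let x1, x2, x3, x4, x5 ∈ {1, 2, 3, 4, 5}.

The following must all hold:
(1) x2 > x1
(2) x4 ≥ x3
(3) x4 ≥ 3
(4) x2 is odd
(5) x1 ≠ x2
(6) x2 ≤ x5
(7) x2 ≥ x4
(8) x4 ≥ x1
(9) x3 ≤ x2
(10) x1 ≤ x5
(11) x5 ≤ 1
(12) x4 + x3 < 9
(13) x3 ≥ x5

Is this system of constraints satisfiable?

From constraints 3 and 7: x2 ≥ x4 and x4 ≥ 3, so x2 ≥ 3. From constraints 6 and 11: x2 ≤ x5 and x5 ≤ 1, so x2 ≤ 1. But 1 < 3, so no value of x2 works.

Unsatisfiable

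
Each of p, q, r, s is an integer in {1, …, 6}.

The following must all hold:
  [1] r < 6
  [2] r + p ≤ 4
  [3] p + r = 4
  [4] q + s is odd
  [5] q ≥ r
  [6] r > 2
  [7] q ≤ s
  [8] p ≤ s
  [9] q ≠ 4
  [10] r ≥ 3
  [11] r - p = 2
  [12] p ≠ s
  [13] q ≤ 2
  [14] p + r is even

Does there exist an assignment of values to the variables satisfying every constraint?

From constraint 10: r ≥ 3. From constraints 5 and 13: r ≤ q and q ≤ 2, so r ≤ 2. But 2 < 3, so no value of r works.

Unsatisfiable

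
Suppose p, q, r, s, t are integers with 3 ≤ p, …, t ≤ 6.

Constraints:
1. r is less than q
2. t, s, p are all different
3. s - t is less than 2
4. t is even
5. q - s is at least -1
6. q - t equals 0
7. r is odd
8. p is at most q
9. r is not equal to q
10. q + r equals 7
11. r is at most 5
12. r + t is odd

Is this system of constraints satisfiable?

Take p = 3, q = 4, r = 3, s = 5, t = 4. Then constraint 3: s - t = 1; constraint 5: q - s = -1, and every other listed constraint is also met.

Satisfiable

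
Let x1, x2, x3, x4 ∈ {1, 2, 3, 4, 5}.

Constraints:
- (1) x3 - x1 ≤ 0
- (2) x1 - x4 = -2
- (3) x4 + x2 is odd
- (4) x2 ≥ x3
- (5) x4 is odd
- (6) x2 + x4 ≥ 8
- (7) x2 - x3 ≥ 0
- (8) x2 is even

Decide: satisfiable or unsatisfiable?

One satisfying assignment is x1 = 3, x2 = 4, x3 = 2, x4 = 5.
For the less obvious constraints — constraint 1: x3 - x1 = -1; constraint 2: x1 - x4 = -2; constraint 6: x2 + x4 = 9 — and the others hold by inspection.

Satisfiable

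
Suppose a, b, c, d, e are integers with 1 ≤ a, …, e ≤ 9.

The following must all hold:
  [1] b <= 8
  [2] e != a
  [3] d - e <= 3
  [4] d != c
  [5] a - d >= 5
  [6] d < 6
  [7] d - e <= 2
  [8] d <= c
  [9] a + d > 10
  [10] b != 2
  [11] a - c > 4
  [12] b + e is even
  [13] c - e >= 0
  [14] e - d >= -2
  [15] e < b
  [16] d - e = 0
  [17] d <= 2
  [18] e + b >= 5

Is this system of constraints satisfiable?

One satisfying assignment is a = 9, b = 4, c = 3, d = 2, e = 2.
For the less obvious constraints — constraint 3: d - e = 0; constraint 5: a - d = 7 — and the others hold by inspection.

Satisfiable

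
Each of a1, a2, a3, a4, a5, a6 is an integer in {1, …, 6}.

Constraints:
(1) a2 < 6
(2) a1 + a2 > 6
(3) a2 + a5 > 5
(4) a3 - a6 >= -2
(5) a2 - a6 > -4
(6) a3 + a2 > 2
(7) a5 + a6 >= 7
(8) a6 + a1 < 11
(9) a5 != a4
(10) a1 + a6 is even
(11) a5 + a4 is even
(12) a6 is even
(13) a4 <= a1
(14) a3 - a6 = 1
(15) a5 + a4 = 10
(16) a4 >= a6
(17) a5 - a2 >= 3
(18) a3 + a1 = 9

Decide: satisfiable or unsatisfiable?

Try a1 = 6, a2 = 1, a3 = 3, a4 = 4, a5 = 6, a6 = 2.
Check constraint 2: a1 + a2 = 7; constraint 3: a2 + a5 = 7. The remaining constraints are straightforward to verify.

Satisfiable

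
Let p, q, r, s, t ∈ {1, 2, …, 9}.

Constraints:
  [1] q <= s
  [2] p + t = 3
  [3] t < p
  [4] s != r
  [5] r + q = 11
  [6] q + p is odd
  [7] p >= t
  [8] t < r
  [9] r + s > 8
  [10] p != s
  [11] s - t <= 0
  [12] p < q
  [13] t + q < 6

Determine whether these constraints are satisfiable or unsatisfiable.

Unsatisfiable

Constraints 1, 3, 11, and 12 give q ≤ s, s ≤ t, t < p, p < q. Chaining: q ≤ s ≤ t < p < q, which forces q < q — impossible.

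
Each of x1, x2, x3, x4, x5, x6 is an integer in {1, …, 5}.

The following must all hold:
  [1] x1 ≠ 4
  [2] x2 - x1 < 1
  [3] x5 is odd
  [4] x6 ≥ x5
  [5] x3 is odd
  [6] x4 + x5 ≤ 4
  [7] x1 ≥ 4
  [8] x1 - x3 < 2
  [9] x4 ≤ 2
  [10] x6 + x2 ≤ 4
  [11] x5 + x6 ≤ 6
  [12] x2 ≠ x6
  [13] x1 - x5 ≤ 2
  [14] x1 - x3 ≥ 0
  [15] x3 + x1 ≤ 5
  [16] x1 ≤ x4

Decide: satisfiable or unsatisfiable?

From constraint 7: x1 ≥ 4. From constraints 9 and 16: x1 ≤ x4 and x4 ≤ 2, so x1 ≤ 2. But 2 < 4, so no value of x1 works.

Unsatisfiable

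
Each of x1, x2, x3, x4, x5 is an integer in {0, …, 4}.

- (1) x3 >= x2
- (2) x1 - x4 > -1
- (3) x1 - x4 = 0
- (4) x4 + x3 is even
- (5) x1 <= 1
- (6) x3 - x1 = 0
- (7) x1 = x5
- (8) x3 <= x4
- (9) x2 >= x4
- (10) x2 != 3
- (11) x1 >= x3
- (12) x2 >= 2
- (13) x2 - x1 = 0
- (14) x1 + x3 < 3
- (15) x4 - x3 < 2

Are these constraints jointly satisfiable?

From constraints 1 and 12: x3 ≥ x2 and x2 ≥ 2, so x3 ≥ 2. From constraints 5 and 11: x3 ≤ x1 and x1 ≤ 1, so x3 ≤ 1. But 1 < 2, so no value of x3 works.

Unsatisfiable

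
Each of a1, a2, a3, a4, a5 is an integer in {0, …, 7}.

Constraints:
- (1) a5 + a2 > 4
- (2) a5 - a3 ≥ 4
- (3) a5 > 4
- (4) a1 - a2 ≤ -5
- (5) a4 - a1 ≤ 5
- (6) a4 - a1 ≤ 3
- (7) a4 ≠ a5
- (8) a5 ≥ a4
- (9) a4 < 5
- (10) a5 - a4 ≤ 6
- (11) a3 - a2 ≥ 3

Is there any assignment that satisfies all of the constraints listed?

Unsatisfiable

Constraints 2, 4, 5, 10, and 11 give a2 − a1 ≥ 5, a1 − a4 ≥ -5, a4 − a5 ≥ -6, a5 − a3 ≥ 4, a3 − a2 ≥ 3.
Adding all 5 inequalities: the left sides telescope to 0, and the right sides sum to 5 + (-5) + (-6) + 4 + 3 = 1. So 0 ≥ 1, which is false.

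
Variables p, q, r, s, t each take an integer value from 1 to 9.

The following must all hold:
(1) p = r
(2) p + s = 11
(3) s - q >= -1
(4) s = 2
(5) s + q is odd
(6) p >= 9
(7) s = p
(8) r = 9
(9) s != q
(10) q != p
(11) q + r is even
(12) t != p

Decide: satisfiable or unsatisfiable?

Unsatisfiable

Constraint 4 fixes s = 2 and constraint 8 fixes r = 9. Constraints 1 and 7 give s = p = r, so s = r. But 2 ≠ 9 — contradiction.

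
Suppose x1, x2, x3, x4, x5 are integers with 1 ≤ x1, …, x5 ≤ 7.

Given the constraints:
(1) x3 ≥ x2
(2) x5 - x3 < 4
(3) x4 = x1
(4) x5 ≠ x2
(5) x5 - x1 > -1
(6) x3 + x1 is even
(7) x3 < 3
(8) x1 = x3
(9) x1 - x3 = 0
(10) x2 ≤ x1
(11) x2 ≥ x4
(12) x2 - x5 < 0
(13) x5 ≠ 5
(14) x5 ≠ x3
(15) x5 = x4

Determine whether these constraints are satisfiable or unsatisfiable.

Unsatisfiable

From constraints 3, 8, and 15, x5 = x4 = x1 = x3, so x5 = x3. But constraint 14 says x5 ≠ x3. Contradiction.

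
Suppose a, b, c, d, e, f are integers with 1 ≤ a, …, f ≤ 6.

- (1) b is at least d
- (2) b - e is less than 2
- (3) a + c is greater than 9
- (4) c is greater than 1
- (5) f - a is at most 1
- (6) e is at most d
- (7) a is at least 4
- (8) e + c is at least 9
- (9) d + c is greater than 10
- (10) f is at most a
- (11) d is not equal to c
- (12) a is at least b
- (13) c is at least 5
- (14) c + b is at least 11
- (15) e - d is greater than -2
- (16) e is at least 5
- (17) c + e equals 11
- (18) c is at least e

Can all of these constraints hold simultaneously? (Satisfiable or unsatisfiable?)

Take a = 6, b = 5, c = 6, d = 5, e = 5, f = 4. Then constraint 2: b - e = 0; constraint 3: a + c = 12; constraint 5: f - a = -2, and every other listed constraint is also met.

Satisfiable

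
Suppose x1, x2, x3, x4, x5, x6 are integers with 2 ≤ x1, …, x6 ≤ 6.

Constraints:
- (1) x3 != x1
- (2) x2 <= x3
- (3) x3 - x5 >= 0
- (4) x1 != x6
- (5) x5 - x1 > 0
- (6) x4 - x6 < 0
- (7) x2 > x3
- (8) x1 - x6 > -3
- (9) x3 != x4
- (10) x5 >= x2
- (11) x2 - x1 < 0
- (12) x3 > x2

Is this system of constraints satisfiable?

Constraints 3, 5, 7, and 11 give x3 < x2, x2 < x1, x1 < x5, x5 ≤ x3. Chaining: x3 < x2 < x1 < x5 ≤ x3, which forces x3 < x3 — impossible.

Unsatisfiable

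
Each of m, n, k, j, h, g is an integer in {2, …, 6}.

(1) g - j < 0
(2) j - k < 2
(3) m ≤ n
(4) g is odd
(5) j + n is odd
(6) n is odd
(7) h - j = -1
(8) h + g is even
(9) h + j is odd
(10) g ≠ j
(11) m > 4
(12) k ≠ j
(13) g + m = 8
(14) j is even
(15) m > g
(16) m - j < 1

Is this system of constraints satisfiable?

Satisfiable

One satisfying assignment is m = 5, n = 5, k = 5, j = 6, h = 5, g = 3.
For the less obvious constraints — constraint 1: g - j = -3; constraint 2: j - k = 1; constraint 7: h - j = -1 — and the others hold by inspection.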